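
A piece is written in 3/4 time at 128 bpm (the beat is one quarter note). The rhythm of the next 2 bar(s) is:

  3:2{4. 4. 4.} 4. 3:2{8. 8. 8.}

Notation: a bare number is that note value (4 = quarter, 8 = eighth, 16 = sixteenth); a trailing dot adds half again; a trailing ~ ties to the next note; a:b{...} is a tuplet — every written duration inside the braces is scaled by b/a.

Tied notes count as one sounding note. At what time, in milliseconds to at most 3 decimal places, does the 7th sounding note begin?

1. 0.0ms @ 0 + 468.75ms (1)
2. 468.75ms @ 1 + 468.75ms (1)
3. 937.5ms @ 2 + 468.75ms (1)
4. 1406.25ms @ 3 + 703.125ms (3/2)
5. 2109.375ms @ 9/2 + 234.375ms (1/2)
6. 2343.75ms @ 5 + 234.375ms (1/2)
7. 2578.125ms @ 11/2 + 234.375ms (1/2)

note 7 onset = 11/2b = 2578.125ms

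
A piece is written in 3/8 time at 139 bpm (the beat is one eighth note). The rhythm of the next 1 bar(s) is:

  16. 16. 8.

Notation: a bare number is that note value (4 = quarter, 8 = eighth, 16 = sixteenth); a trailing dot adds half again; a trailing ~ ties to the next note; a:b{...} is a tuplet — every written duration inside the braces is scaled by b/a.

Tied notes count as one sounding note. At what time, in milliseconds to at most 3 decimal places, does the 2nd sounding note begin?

1. 0.0ms @ 0 + 323.741ms (3/4)
2. 323.741ms @ 3/4 + 323.741ms (3/4)
3. 647.482ms @ 3/2 + 647.482ms (3/2)

note 2 onset = 3/4b = 323.741ms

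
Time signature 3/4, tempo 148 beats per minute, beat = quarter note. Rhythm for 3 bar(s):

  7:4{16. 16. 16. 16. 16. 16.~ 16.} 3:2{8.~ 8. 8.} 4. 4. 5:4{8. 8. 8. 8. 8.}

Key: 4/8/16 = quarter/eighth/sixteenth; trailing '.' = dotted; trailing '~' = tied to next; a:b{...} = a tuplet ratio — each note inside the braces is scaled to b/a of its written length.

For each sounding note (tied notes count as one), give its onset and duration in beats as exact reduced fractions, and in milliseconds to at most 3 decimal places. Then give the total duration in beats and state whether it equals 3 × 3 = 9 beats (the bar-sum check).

1) 0.0ms=0b +86.873ms=3/14b
2) 86.873ms=3/14b +86.873ms=3/14b
3) 173.745ms=3/7b +86.873ms=3/14b
4) 260.618ms=9/14b +86.873ms=3/14b
5) 347.49ms=6/7b +86.873ms=3/14b
6) 434.363ms=15/14b +173.745ms=3/7b
7) 608.108ms=3/2b +405.405ms=1b
8) 1013.514ms=5/2b +202.703ms=1/2b
9) 1216.216ms=3b +608.108ms=3/2b
10) 1824.324ms=9/2b +608.108ms=3/2b
11) 2432.432ms=6b +243.243ms=3/5b
12) 2675.676ms=33/5b +243.243ms=3/5b
13) 2918.919ms=36/5b +243.243ms=3/5b
14) 3162.162ms=39/5b +243.243ms=3/5b
15) 3405.405ms=42/5b +243.243ms=3/5b
Σ=9b of 9 (148bpm 3/4) — PASS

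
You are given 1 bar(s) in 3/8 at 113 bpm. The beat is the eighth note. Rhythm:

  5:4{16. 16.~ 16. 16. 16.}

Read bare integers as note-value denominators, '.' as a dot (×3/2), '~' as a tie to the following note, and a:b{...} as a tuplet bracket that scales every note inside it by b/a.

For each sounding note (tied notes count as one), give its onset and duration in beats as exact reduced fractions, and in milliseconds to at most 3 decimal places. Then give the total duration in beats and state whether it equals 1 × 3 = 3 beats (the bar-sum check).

1) 0.0ms=0b +318.584ms=3/5b
2) 318.584ms=3/5b +637.168ms=6/5b
3) 955.752ms=9/5b +318.584ms=3/5b
4) 1274.336ms=12/5b +318.584ms=3/5b
Σ=3b of 3 (113bpm 3/8) — PASS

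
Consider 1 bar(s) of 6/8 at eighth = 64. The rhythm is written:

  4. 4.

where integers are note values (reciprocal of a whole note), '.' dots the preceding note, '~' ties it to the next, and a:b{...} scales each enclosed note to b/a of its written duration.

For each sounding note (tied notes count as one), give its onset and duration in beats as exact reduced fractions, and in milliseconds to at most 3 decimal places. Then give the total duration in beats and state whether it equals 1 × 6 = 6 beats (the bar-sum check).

1) 0.0ms=0b +2812.5ms=3b
2) 2812.5ms=3b +2812.5ms=3b
Σ=6b of 6 (64bpm 6/8) — PASS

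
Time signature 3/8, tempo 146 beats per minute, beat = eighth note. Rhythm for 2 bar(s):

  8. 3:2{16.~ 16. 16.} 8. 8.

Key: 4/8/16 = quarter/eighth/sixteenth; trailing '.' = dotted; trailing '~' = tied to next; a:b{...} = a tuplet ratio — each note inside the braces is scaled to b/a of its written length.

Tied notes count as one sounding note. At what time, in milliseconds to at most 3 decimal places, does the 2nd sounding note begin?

note 2 onset = 3/2b = 616.438ms

1. 0.0ms @ 0 + 616.438ms (3/2)
2. 616.438ms @ 3/2 + 410.959ms (1)
3. 1027.397ms @ 5/2 + 205.479ms (1/2)
4. 1232.877ms @ 3 + 616.438ms (3/2)
5. 1849.315ms @ 9/2 + 616.438ms (3/2)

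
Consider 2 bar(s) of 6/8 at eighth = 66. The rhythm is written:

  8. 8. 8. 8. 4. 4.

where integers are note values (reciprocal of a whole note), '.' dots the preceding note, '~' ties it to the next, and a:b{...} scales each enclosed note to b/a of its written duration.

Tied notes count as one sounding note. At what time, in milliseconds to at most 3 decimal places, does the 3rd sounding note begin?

note 3 onset = 3b = 2727.273ms

1. 0.0ms @ 0 + 1363.636ms (3/2)
2. 1363.636ms @ 3/2 + 1363.636ms (3/2)
3. 2727.273ms @ 3 + 1363.636ms (3/2)
4. 4090.909ms @ 9/2 + 1363.636ms (3/2)
5. 5454.545ms @ 6 + 2727.273ms (3)
6. 8181.818ms @ 9 + 2727.273ms (3)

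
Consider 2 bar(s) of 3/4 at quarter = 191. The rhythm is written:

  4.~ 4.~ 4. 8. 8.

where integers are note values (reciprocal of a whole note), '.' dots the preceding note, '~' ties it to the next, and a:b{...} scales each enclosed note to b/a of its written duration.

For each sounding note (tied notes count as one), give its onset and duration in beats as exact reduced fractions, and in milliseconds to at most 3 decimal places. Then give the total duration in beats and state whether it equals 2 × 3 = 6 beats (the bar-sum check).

1) 0.0ms=0b +1413.613ms=9/2b
2) 1413.613ms=9/2b +235.602ms=3/4b
3) 1649.215ms=21/4b +235.602ms=3/4b
Σ=6b of 6 (191bpm 3/4) — PASS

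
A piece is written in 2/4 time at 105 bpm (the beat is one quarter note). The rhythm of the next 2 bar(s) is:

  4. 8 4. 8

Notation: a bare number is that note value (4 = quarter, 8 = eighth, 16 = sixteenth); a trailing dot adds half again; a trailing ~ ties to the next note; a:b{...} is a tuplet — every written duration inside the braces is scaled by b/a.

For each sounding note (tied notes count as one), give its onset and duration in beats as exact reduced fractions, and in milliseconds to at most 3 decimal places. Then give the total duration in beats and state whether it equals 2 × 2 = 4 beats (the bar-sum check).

1) 0.0ms=0b +857.143ms=3/2b
2) 857.143ms=3/2b +285.714ms=1/2b
3) 1142.857ms=2b +857.143ms=3/2b
4) 2000.0ms=7/2b +285.714ms=1/2b
Σ=4b of 4 (105bpm 2/4) — PASS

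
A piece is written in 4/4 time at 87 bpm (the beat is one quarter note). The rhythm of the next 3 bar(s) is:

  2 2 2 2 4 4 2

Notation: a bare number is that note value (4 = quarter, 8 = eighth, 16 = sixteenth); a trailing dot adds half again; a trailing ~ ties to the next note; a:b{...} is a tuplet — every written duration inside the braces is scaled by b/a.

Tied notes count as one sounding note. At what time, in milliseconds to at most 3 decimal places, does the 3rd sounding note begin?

1. 0.0ms @ 0 + 1379.31ms (2)
2. 1379.31ms @ 2 + 1379.31ms (2)
3. 2758.621ms @ 4 + 1379.31ms (2)
4. 4137.931ms @ 6 + 1379.31ms (2)
5. 5517.241ms @ 8 + 689.655ms (1)
6. 6206.897ms @ 9 + 689.655ms (1)
7. 6896.552ms @ 10 + 1379.31ms (2)

note 3 onset = 4b = 2758.621ms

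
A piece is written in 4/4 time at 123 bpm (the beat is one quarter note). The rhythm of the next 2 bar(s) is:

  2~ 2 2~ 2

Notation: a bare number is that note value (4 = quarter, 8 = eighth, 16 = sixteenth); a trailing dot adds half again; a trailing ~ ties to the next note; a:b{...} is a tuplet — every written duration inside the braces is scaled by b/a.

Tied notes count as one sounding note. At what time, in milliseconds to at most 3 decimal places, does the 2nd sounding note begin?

note 2 onset = 4b = 1951.22ms

1. 0.0ms @ 0 + 1951.22ms (4)
2. 1951.22ms @ 4 + 1951.22ms (4)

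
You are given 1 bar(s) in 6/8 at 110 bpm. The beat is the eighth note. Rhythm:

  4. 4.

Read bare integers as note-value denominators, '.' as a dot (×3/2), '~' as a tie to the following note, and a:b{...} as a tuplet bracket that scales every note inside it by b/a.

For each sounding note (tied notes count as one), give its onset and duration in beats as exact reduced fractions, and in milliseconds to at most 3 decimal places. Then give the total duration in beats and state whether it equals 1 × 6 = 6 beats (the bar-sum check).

1) 0.0ms=0b +1636.364ms=3b
2) 1636.364ms=3b +1636.364ms=3b
Σ=6b of 6 (110bpm 6/8) — PASS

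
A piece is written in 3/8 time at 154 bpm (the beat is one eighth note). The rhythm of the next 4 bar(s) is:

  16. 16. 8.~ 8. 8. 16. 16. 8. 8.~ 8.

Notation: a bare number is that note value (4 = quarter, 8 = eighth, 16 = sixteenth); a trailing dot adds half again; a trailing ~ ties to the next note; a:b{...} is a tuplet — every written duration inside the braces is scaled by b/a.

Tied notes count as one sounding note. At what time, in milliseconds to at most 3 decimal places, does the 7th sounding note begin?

note 7 onset = 15/2b = 2922.078ms

1. 0.0ms @ 0 + 292.208ms (3/4)
2. 292.208ms @ 3/4 + 292.208ms (3/4)
3. 584.416ms @ 3/2 + 1168.831ms (3)
4. 1753.247ms @ 9/2 + 584.416ms (3/2)
5. 2337.662ms @ 6 + 292.208ms (3/4)
6. 2629.87ms @ 27/4 + 292.208ms (3/4)
7. 2922.078ms @ 15/2 + 584.416ms (3/2)
8. 3506.494ms @ 9 + 1168.831ms (3)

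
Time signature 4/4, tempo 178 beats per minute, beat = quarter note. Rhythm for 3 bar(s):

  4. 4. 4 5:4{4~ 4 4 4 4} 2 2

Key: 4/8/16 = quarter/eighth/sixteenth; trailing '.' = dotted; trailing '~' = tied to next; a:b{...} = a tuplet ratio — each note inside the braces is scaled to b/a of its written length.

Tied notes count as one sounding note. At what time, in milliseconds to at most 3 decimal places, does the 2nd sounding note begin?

note 2 onset = 3/2b = 505.618ms

1. 0.0ms @ 0 + 505.618ms (3/2)
2. 505.618ms @ 3/2 + 505.618ms (3/2)
3. 1011.236ms @ 3 + 337.079ms (1)
4. 1348.315ms @ 4 + 539.326ms (8/5)
5. 1887.64ms @ 28/5 + 269.663ms (4/5)
6. 2157.303ms @ 32/5 + 269.663ms (4/5)
7. 2426.966ms @ 36/5 + 269.663ms (4/5)
8. 2696.629ms @ 8 + 674.157ms (2)
9. 3370.787ms @ 10 + 674.157ms (2)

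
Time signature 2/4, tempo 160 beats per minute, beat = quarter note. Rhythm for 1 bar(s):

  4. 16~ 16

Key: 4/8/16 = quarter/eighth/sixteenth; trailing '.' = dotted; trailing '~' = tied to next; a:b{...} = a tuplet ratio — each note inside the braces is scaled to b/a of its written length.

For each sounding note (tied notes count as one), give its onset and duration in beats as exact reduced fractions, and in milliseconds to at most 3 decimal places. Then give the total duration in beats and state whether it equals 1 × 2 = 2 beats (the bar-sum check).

1) 0.0ms=0b +562.5ms=3/2b
2) 562.5ms=3/2b +187.5ms=1/2b
Σ=2b of 2 (160bpm 2/4) — PASS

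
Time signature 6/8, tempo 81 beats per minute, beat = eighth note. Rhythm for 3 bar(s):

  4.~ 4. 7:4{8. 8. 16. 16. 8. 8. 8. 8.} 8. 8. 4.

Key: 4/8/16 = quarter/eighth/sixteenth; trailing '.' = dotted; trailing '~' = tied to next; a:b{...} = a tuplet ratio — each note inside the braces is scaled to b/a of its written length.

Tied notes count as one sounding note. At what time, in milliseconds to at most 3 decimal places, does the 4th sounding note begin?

1. 0.0ms @ 0 + 4444.444ms (6)
2. 4444.444ms @ 6 + 634.921ms (6/7)
3. 5079.365ms @ 48/7 + 634.921ms (6/7)
4. 5714.286ms @ 54/7 + 317.46ms (3/7)
5. 6031.746ms @ 57/7 + 317.46ms (3/7)
6. 6349.206ms @ 60/7 + 634.921ms (6/7)
7. 6984.127ms @ 66/7 + 634.921ms (6/7)
8. 7619.048ms @ 72/7 + 634.921ms (6/7)
9. 8253.968ms @ 78/7 + 634.921ms (6/7)
10. 8888.889ms @ 12 + 1111.111ms (3/2)
11. 10000.0ms @ 27/2 + 1111.111ms (3/2)
12. 11111.111ms @ 15 + 2222.222ms (3)

note 4 onset = 54/7b = 5714.286ms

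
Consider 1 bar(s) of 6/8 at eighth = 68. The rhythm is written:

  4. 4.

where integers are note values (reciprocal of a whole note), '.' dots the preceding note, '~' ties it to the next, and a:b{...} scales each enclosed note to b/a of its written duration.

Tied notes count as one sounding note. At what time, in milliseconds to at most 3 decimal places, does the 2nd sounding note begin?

note 2 onset = 3b = 2647.059ms

1. 0.0ms @ 0 + 2647.059ms (3)
2. 2647.059ms @ 3 + 2647.059ms (3)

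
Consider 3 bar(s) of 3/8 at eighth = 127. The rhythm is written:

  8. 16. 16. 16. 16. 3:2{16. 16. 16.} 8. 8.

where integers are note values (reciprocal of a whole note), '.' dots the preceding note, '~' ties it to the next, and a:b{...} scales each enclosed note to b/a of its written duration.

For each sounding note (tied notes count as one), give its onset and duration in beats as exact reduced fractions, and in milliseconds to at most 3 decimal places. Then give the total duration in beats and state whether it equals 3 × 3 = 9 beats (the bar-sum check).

1) 0.0ms=0b +708.661ms=3/2b
2) 708.661ms=3/2b +354.331ms=3/4b
3) 1062.992ms=9/4b +354.331ms=3/4b
4) 1417.323ms=3b +354.331ms=3/4b
5) 1771.654ms=15/4b +354.331ms=3/4b
6) 2125.984ms=9/2b +236.22ms=1/2b
7) 2362.205ms=5b +236.22ms=1/2b
8) 2598.425ms=11/2b +236.22ms=1/2b
9) 2834.646ms=6b +708.661ms=3/2b
10) 3543.307ms=15/2b +708.661ms=3/2b
Σ=9b of 9 (127bpm 3/8) — PASS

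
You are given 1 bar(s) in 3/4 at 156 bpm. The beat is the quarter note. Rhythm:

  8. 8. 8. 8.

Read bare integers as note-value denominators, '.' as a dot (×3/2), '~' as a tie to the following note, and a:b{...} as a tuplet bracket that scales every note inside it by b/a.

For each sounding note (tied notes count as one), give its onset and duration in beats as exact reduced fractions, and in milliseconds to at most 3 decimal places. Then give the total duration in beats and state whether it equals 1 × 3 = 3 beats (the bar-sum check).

1) 0.0ms=0b +288.462ms=3/4b
2) 288.462ms=3/4b +288.462ms=3/4b
3) 576.923ms=3/2b +288.462ms=3/4b
4) 865.385ms=9/4b +288.462ms=3/4b
Σ=3b of 3 (156bpm 3/4) — PASS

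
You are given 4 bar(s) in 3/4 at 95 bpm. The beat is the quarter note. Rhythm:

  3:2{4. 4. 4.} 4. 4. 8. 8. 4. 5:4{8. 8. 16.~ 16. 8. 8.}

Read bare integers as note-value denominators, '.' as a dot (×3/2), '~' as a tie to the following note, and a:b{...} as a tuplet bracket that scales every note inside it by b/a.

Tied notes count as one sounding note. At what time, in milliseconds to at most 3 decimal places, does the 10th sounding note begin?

note 10 onset = 48/5b = 6063.158ms

1. 0.0ms @ 0 + 631.579ms (1)
2. 631.579ms @ 1 + 631.579ms (1)
3. 1263.158ms @ 2 + 631.579ms (1)
4. 1894.737ms @ 3 + 947.368ms (3/2)
5. 2842.105ms @ 9/2 + 947.368ms (3/2)
6. 3789.474ms @ 6 + 473.684ms (3/4)
7. 4263.158ms @ 27/4 + 473.684ms (3/4)
8. 4736.842ms @ 15/2 + 947.368ms (3/2)
9. 5684.211ms @ 9 + 378.947ms (3/5)
10. 6063.158ms @ 48/5 + 378.947ms (3/5)
11. 6442.105ms @ 51/5 + 378.947ms (3/5)
12. 6821.053ms @ 54/5 + 378.947ms (3/5)
13. 7200.0ms @ 57/5 + 378.947ms (3/5)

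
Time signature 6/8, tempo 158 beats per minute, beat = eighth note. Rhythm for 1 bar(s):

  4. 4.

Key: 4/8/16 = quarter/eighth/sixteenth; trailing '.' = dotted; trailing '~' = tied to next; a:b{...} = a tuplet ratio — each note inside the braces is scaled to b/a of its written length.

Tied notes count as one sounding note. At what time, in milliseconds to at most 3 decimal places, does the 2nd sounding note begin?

note 2 onset = 3b = 1139.241ms

1. 0.0ms @ 0 + 1139.241ms (3)
2. 1139.241ms @ 3 + 1139.241ms (3)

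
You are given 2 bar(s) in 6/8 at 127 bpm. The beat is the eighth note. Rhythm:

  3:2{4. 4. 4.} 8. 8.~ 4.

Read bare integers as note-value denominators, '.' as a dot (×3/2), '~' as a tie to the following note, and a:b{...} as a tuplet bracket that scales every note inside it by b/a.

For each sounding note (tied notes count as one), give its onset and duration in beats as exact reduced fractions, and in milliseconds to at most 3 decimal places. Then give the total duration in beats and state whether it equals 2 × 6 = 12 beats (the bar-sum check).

1) 0.0ms=0b +944.882ms=2b
2) 944.882ms=2b +944.882ms=2b
3) 1889.764ms=4b +944.882ms=2b
4) 2834.646ms=6b +708.661ms=3/2b
5) 3543.307ms=15/2b +2125.984ms=9/2b
Σ=12b of 12 (127bpm 6/8) — PASS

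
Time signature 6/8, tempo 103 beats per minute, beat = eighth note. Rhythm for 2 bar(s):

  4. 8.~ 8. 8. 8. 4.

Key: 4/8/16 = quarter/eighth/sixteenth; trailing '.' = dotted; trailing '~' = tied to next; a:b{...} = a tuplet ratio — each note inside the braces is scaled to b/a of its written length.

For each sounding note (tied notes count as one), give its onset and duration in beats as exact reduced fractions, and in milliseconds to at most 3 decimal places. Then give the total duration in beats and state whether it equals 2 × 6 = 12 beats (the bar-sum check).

1) 0.0ms=0b +1747.573ms=3b
2) 1747.573ms=3b +1747.573ms=3b
3) 3495.146ms=6b +873.786ms=3/2b
4) 4368.932ms=15/2b +873.786ms=3/2b
5) 5242.718ms=9b +1747.573ms=3b
Σ=12b of 12 (103bpm 6/8) — PASS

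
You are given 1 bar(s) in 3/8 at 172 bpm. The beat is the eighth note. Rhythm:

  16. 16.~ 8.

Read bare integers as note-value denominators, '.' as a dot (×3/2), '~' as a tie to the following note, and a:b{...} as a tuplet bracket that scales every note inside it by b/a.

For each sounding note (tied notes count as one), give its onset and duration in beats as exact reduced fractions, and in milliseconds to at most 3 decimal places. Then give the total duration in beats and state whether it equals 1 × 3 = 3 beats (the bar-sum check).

1) 0.0ms=0b +261.628ms=3/4b
2) 261.628ms=3/4b +784.884ms=9/4b
Σ=3b of 3 (172bpm 3/8) — PASS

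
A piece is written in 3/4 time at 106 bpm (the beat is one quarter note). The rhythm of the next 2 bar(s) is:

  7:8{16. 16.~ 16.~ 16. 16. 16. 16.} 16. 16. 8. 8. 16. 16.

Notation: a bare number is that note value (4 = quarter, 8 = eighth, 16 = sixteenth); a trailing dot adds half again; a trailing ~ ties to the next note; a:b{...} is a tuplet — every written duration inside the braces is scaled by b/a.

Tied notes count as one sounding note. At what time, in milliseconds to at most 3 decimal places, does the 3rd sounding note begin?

1. 0.0ms @ 0 + 242.588ms (3/7)
2. 242.588ms @ 3/7 + 727.763ms (9/7)
3. 970.35ms @ 12/7 + 242.588ms (3/7)
4. 1212.938ms @ 15/7 + 242.588ms (3/7)
5. 1455.526ms @ 18/7 + 242.588ms (3/7)
6. 1698.113ms @ 3 + 212.264ms (3/8)
7. 1910.377ms @ 27/8 + 212.264ms (3/8)
8. 2122.642ms @ 15/4 + 424.528ms (3/4)
9. 2547.17ms @ 9/2 + 424.528ms (3/4)
10. 2971.698ms @ 21/4 + 212.264ms (3/8)
11. 3183.962ms @ 45/8 + 212.264ms (3/8)

note 3 onset = 12/7b = 970.35ms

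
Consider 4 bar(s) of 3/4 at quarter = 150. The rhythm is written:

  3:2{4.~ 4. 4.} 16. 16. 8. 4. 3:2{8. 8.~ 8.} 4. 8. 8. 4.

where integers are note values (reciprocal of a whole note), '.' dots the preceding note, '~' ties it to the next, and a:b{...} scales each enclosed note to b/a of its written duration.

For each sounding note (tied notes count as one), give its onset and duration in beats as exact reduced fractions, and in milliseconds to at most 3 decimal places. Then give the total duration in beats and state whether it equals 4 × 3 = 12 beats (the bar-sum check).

1) 0.0ms=0b +800.0ms=2b
2) 800.0ms=2b +400.0ms=1b
3) 1200.0ms=3b +150.0ms=3/8b
4) 1350.0ms=27/8b +150.0ms=3/8b
5) 1500.0ms=15/4b +300.0ms=3/4b
6) 1800.0ms=9/2b +600.0ms=3/2b
7) 2400.0ms=6b +200.0ms=1/2b
8) 2600.0ms=13/2b +400.0ms=1b
9) 3000.0ms=15/2b +600.0ms=3/2b
10) 3600.0ms=9b +300.0ms=3/4b
11) 3900.0ms=39/4b +300.0ms=3/4b
12) 4200.0ms=21/2b +600.0ms=3/2b
Σ=12b of 12 (150bpm 3/4) — PASS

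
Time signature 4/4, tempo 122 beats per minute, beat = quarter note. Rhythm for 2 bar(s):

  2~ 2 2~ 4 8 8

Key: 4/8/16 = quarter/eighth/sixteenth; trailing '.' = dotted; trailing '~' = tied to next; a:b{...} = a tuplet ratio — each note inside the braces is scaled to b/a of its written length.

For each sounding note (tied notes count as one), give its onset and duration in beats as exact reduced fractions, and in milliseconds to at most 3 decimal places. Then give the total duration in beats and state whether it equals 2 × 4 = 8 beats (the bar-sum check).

1) 0.0ms=0b +1967.213ms=4b
2) 1967.213ms=4b +1475.41ms=3b
3) 3442.623ms=7b +245.902ms=1/2b
4) 3688.525ms=15/2b +245.902ms=1/2b
Σ=8b of 8 (122bpm 4/4) — PASS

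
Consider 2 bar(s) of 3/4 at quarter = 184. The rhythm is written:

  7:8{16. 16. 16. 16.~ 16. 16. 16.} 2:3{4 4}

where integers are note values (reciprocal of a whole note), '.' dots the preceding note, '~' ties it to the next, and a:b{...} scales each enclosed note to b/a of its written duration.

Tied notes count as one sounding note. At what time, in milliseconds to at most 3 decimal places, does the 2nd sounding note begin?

note 2 onset = 3/7b = 139.752ms

1. 0.0ms @ 0 + 139.752ms (3/7)
2. 139.752ms @ 3/7 + 139.752ms (3/7)
3. 279.503ms @ 6/7 + 139.752ms (3/7)
4. 419.255ms @ 9/7 + 279.503ms (6/7)
5. 698.758ms @ 15/7 + 139.752ms (3/7)
6. 838.509ms @ 18/7 + 139.752ms (3/7)
7. 978.261ms @ 3 + 489.13ms (3/2)
8. 1467.391ms @ 9/2 + 489.13ms (3/2)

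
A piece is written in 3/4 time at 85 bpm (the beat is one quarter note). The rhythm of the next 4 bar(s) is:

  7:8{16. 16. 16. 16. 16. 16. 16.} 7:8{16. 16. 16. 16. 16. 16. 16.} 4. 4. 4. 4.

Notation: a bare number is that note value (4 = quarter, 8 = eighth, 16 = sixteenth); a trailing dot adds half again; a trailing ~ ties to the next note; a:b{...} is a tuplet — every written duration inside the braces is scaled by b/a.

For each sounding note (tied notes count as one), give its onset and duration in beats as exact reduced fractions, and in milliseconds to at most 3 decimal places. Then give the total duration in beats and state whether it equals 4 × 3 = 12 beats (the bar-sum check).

1) 0.0ms=0b +302.521ms=3/7b
2) 302.521ms=3/7b +302.521ms=3/7b
3) 605.042ms=6/7b +302.521ms=3/7b
4) 907.563ms=9/7b +302.521ms=3/7b
5) 1210.084ms=12/7b +302.521ms=3/7b
6) 1512.605ms=15/7b +302.521ms=3/7b
7) 1815.126ms=18/7b +302.521ms=3/7b
8) 2117.647ms=3b +302.521ms=3/7b
9) 2420.168ms=24/7b +302.521ms=3/7b
10) 2722.689ms=27/7b +302.521ms=3/7b
11) 3025.21ms=30/7b +302.521ms=3/7b
12) 3327.731ms=33/7b +302.521ms=3/7b
13) 3630.252ms=36/7b +302.521ms=3/7b
14) 3932.773ms=39/7b +302.521ms=3/7b
15) 4235.294ms=6b +1058.824ms=3/2b
16) 5294.118ms=15/2b +1058.824ms=3/2b
17) 6352.941ms=9b +1058.824ms=3/2b
18) 7411.765ms=21/2b +1058.824ms=3/2b
Σ=12b of 12 (85bpm 3/4) — PASS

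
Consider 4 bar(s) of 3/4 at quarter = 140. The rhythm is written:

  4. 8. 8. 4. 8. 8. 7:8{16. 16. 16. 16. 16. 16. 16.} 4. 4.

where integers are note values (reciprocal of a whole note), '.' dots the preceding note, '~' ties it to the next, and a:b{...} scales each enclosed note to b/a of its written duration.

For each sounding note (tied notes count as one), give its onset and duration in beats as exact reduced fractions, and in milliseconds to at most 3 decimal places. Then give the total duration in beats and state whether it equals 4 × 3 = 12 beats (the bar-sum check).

1) 0.0ms=0b +642.857ms=3/2b
2) 642.857ms=3/2b +321.429ms=3/4b
3) 964.286ms=9/4b +321.429ms=3/4b
4) 1285.714ms=3b +642.857ms=3/2b
5) 1928.571ms=9/2b +321.429ms=3/4b
6) 2250.0ms=21/4b +321.429ms=3/4b
7) 2571.429ms=6b +183.673ms=3/7b
8) 2755.102ms=45/7b +183.673ms=3/7b
9) 2938.776ms=48/7b +183.673ms=3/7b
10) 3122.449ms=51/7b +183.673ms=3/7b
11) 3306.122ms=54/7b +183.673ms=3/7b
12) 3489.796ms=57/7b +183.673ms=3/7b
13) 3673.469ms=60/7b +183.673ms=3/7b
14) 3857.143ms=9b +642.857ms=3/2b
15) 4500.0ms=21/2b +642.857ms=3/2b
Σ=12b of 12 (140bpm 3/4) — PASS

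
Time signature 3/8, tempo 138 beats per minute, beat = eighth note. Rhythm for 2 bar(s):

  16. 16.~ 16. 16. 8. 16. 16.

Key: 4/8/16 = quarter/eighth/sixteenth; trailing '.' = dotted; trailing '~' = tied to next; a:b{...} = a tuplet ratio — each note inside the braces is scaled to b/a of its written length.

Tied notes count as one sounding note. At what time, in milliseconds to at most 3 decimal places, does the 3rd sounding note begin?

1. 0.0ms @ 0 + 326.087ms (3/4)
2. 326.087ms @ 3/4 + 652.174ms (3/2)
3. 978.261ms @ 9/4 + 326.087ms (3/4)
4. 1304.348ms @ 3 + 652.174ms (3/2)
5. 1956.522ms @ 9/2 + 326.087ms (3/4)
6. 2282.609ms @ 21/4 + 326.087ms (3/4)

note 3 onset = 9/4b = 978.261ms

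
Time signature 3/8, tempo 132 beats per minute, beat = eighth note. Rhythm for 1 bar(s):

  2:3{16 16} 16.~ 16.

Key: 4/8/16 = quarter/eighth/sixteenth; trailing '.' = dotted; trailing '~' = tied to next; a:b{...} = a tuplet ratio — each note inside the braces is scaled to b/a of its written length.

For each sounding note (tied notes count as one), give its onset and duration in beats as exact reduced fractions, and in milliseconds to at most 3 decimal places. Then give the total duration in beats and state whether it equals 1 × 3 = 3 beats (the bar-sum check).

1) 0.0ms=0b +340.909ms=3/4b
2) 340.909ms=3/4b +340.909ms=3/4b
3) 681.818ms=3/2b +681.818ms=3/2b
Σ=3b of 3 (132bpm 3/8) — PASS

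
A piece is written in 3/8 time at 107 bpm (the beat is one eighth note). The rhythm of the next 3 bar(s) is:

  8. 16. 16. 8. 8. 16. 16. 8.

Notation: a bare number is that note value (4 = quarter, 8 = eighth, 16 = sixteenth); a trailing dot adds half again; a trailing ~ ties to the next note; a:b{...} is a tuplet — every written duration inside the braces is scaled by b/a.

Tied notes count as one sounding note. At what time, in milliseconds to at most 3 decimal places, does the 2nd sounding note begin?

1. 0.0ms @ 0 + 841.121ms (3/2)
2. 841.121ms @ 3/2 + 420.561ms (3/4)
3. 1261.682ms @ 9/4 + 420.561ms (3/4)
4. 1682.243ms @ 3 + 841.121ms (3/2)
5. 2523.364ms @ 9/2 + 841.121ms (3/2)
6. 3364.486ms @ 6 + 420.561ms (3/4)
7. 3785.047ms @ 27/4 + 420.561ms (3/4)
8. 4205.607ms @ 15/2 + 841.121ms (3/2)

note 2 onset = 3/2b = 841.121ms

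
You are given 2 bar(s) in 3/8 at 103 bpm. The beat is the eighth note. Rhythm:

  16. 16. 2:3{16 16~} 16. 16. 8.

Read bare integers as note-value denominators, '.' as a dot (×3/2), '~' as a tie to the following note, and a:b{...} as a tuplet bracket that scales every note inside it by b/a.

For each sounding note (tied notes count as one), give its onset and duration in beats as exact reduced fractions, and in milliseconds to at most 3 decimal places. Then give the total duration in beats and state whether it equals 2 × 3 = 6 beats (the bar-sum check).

1) 0.0ms=0b +436.893ms=3/4b
2) 436.893ms=3/4b +436.893ms=3/4b
3) 873.786ms=3/2b +436.893ms=3/4b
4) 1310.68ms=9/4b +873.786ms=3/2b
5) 2184.466ms=15/4b +436.893ms=3/4b
6) 2621.359ms=9/2b +873.786ms=3/2b
Σ=6b of 6 (103bpm 3/8) — PASS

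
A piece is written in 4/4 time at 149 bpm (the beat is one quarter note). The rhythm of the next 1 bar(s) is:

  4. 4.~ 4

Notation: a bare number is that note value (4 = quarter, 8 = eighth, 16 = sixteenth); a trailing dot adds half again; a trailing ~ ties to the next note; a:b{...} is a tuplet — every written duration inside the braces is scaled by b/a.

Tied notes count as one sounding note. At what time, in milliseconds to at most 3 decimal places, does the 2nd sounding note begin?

note 2 onset = 3/2b = 604.027ms

1. 0.0ms @ 0 + 604.027ms (3/2)
2. 604.027ms @ 3/2 + 1006.711ms (5/2)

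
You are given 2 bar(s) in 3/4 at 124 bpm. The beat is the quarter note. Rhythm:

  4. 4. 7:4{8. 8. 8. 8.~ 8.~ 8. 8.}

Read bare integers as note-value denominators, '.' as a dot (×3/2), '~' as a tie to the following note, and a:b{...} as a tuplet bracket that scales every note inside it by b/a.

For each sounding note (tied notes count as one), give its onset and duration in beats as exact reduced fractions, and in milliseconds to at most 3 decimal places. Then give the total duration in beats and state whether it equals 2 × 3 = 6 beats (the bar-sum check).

1) 0.0ms=0b +725.806ms=3/2b
2) 725.806ms=3/2b +725.806ms=3/2b
3) 1451.613ms=3b +207.373ms=3/7b
4) 1658.986ms=24/7b +207.373ms=3/7b
5) 1866.359ms=27/7b +207.373ms=3/7b
6) 2073.733ms=30/7b +622.12ms=9/7b
7) 2695.853ms=39/7b +207.373ms=3/7b
Σ=6b of 6 (124bpm 3/4) — PASS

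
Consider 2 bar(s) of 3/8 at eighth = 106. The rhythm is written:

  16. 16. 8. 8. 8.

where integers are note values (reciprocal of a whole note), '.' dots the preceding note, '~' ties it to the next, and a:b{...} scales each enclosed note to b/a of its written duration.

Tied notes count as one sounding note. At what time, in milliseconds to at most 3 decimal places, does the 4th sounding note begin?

1. 0.0ms @ 0 + 424.528ms (3/4)
2. 424.528ms @ 3/4 + 424.528ms (3/4)
3. 849.057ms @ 3/2 + 849.057ms (3/2)
4. 1698.113ms @ 3 + 849.057ms (3/2)
5. 2547.17ms @ 9/2 + 849.057ms (3/2)

note 4 onset = 3b = 1698.113ms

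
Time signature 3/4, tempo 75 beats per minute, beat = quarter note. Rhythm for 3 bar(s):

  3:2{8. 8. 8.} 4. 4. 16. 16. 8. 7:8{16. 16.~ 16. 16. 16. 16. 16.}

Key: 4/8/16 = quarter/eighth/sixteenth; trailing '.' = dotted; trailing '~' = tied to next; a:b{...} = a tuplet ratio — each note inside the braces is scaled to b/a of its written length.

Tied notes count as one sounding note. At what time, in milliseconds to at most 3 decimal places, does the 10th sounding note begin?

1. 0.0ms @ 0 + 400.0ms (1/2)
2. 400.0ms @ 1/2 + 400.0ms (1/2)
3. 800.0ms @ 1 + 400.0ms (1/2)
4. 1200.0ms @ 3/2 + 1200.0ms (3/2)
5. 2400.0ms @ 3 + 1200.0ms (3/2)
6. 3600.0ms @ 9/2 + 300.0ms (3/8)
7. 3900.0ms @ 39/8 + 300.0ms (3/8)
8. 4200.0ms @ 21/4 + 600.0ms (3/4)
9. 4800.0ms @ 6 + 342.857ms (3/7)
10. 5142.857ms @ 45/7 + 685.714ms (6/7)
11. 5828.571ms @ 51/7 + 342.857ms (3/7)
12. 6171.429ms @ 54/7 + 342.857ms (3/7)
13. 6514.286ms @ 57/7 + 342.857ms (3/7)
14. 6857.143ms @ 60/7 + 342.857ms (3/7)

note 10 onset = 45/7b = 5142.857ms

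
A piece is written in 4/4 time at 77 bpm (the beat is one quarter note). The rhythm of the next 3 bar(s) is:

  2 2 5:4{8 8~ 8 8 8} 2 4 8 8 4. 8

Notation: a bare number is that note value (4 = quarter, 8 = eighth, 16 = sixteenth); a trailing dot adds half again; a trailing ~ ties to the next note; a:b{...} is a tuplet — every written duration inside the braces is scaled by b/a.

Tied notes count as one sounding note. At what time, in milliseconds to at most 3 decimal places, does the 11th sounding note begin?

1. 0.0ms @ 0 + 1558.442ms (2)
2. 1558.442ms @ 2 + 1558.442ms (2)
3. 3116.883ms @ 4 + 311.688ms (2/5)
4. 3428.571ms @ 22/5 + 623.377ms (4/5)
5. 4051.948ms @ 26/5 + 311.688ms (2/5)
6. 4363.636ms @ 28/5 + 311.688ms (2/5)
7. 4675.325ms @ 6 + 1558.442ms (2)
8. 6233.766ms @ 8 + 779.221ms (1)
9. 7012.987ms @ 9 + 389.61ms (1/2)
10. 7402.597ms @ 19/2 + 389.61ms (1/2)
11. 7792.208ms @ 10 + 1168.831ms (3/2)
12. 8961.039ms @ 23/2 + 389.61ms (1/2)

note 11 onset = 10b = 7792.208ms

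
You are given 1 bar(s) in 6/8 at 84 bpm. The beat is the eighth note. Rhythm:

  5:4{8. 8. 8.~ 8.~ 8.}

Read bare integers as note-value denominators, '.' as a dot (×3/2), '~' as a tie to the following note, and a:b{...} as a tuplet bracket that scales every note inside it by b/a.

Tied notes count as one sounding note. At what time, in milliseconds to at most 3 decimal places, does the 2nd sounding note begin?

1. 0.0ms @ 0 + 857.143ms (6/5)
2. 857.143ms @ 6/5 + 857.143ms (6/5)
3. 1714.286ms @ 12/5 + 2571.429ms (18/5)

note 2 onset = 6/5b = 857.143ms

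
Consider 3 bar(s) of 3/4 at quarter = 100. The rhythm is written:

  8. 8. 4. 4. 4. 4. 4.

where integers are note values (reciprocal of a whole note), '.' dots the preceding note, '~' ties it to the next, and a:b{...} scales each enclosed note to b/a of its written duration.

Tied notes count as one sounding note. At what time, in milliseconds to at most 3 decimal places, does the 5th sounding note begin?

1. 0.0ms @ 0 + 450.0ms (3/4)
2. 450.0ms @ 3/4 + 450.0ms (3/4)
3. 900.0ms @ 3/2 + 900.0ms (3/2)
4. 1800.0ms @ 3 + 900.0ms (3/2)
5. 2700.0ms @ 9/2 + 900.0ms (3/2)
6. 3600.0ms @ 6 + 900.0ms (3/2)
7. 4500.0ms @ 15/2 + 900.0ms (3/2)

note 5 onset = 9/2b = 2700.0ms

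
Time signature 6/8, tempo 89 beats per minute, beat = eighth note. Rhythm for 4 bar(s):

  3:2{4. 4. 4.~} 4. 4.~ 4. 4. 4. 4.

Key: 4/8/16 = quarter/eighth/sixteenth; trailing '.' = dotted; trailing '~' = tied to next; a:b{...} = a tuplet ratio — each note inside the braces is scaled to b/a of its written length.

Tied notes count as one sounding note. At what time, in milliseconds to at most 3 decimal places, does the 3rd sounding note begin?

note 3 onset = 4b = 2696.629ms

1. 0.0ms @ 0 + 1348.315ms (2)
2. 1348.315ms @ 2 + 1348.315ms (2)
3. 2696.629ms @ 4 + 3370.787ms (5)
4. 6067.416ms @ 9 + 4044.944ms (6)
5. 10112.36ms @ 15 + 2022.472ms (3)
6. 12134.831ms @ 18 + 2022.472ms (3)
7. 14157.303ms @ 21 + 2022.472ms (3)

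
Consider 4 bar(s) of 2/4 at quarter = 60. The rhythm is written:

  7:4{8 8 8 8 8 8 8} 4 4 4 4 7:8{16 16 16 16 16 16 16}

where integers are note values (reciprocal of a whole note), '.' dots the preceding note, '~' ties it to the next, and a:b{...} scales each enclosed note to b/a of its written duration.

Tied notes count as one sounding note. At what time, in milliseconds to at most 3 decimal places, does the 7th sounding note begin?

1. 0.0ms @ 0 + 285.714ms (2/7)
2. 285.714ms @ 2/7 + 285.714ms (2/7)
3. 571.429ms @ 4/7 + 285.714ms (2/7)
4. 857.143ms @ 6/7 + 285.714ms (2/7)
5. 1142.857ms @ 8/7 + 285.714ms (2/7)
6. 1428.571ms @ 10/7 + 285.714ms (2/7)
7. 1714.286ms @ 12/7 + 285.714ms (2/7)
8. 2000.0ms @ 2 + 1000.0ms (1)
9. 3000.0ms @ 3 + 1000.0ms (1)
10. 4000.0ms @ 4 + 1000.0ms (1)
11. 5000.0ms @ 5 + 1000.0ms (1)
12. 6000.0ms @ 6 + 285.714ms (2/7)
13. 6285.714ms @ 44/7 + 285.714ms (2/7)
14. 6571.429ms @ 46/7 + 285.714ms (2/7)
15. 6857.143ms @ 48/7 + 285.714ms (2/7)
16. 7142.857ms @ 50/7 + 285.714ms (2/7)
17. 7428.571ms @ 52/7 + 285.714ms (2/7)
18. 7714.286ms @ 54/7 + 285.714ms (2/7)

note 7 onset = 12/7b = 1714.286ms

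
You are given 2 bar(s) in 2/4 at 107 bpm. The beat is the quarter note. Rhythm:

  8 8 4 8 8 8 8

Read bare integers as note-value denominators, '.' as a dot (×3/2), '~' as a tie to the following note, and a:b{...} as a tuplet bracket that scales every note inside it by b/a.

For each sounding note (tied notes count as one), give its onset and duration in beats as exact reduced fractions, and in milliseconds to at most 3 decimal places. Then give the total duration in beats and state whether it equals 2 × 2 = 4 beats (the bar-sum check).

1) 0.0ms=0b +280.374ms=1/2b
2) 280.374ms=1/2b +280.374ms=1/2b
3) 560.748ms=1b +560.748ms=1b
4) 1121.495ms=2b +280.374ms=1/2b
5) 1401.869ms=5/2b +280.374ms=1/2b
6) 1682.243ms=3b +280.374ms=1/2b
7) 1962.617ms=7/2b +280.374ms=1/2b
Σ=4b of 4 (107bpm 2/4) — PASS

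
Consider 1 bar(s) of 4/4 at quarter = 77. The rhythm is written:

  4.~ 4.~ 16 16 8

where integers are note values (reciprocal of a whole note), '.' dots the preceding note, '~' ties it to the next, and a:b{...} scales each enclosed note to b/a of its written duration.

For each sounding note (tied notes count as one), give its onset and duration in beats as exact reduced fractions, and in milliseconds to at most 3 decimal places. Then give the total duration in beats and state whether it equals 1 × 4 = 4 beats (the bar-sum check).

1) 0.0ms=0b +2532.468ms=13/4b
2) 2532.468ms=13/4b +194.805ms=1/4b
3) 2727.273ms=7/2b +389.61ms=1/2b
Σ=4b of 4 (77bpm 4/4) — PASS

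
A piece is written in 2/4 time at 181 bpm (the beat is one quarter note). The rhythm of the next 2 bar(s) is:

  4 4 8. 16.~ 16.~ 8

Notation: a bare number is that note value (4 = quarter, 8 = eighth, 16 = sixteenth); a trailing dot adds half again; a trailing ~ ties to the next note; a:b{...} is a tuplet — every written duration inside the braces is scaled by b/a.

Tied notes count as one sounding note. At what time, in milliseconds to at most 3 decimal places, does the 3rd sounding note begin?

1. 0.0ms @ 0 + 331.492ms (1)
2. 331.492ms @ 1 + 331.492ms (1)
3. 662.983ms @ 2 + 248.619ms (3/4)
4. 911.602ms @ 11/4 + 414.365ms (5/4)

note 3 onset = 2b = 662.983ms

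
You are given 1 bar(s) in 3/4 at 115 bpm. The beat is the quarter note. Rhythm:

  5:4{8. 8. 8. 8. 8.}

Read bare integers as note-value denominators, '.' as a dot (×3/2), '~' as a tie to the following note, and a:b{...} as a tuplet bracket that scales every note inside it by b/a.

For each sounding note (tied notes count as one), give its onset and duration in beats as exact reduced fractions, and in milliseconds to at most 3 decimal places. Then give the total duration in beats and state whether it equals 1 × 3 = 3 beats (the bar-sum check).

1) 0.0ms=0b +313.043ms=3/5b
2) 313.043ms=3/5b +313.043ms=3/5b
3) 626.087ms=6/5b +313.043ms=3/5b
4) 939.13ms=9/5b +313.043ms=3/5b
5) 1252.174ms=12/5b +313.043ms=3/5b
Σ=3b of 3 (115bpm 3/4) — PASS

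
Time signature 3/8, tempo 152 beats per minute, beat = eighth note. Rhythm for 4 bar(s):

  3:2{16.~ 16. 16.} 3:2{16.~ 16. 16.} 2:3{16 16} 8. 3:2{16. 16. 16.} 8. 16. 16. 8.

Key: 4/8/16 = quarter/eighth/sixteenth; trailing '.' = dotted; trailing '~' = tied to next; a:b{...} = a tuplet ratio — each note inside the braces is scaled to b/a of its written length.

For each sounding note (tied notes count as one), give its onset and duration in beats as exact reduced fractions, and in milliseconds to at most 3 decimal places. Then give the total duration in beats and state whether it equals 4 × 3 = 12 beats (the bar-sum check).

1) 0.0ms=0b +394.737ms=1b
2) 394.737ms=1b +197.368ms=1/2b
3) 592.105ms=3/2b +394.737ms=1b
4) 986.842ms=5/2b +197.368ms=1/2b
5) 1184.211ms=3b +296.053ms=3/4b
6) 1480.263ms=15/4b +296.053ms=3/4b
7) 1776.316ms=9/2b +592.105ms=3/2b
8) 2368.421ms=6b +197.368ms=1/2b
9) 2565.789ms=13/2b +197.368ms=1/2b
10) 2763.158ms=7b +197.368ms=1/2b
11) 2960.526ms=15/2b +592.105ms=3/2b
12) 3552.632ms=9b +296.053ms=3/4b
13) 3848.684ms=39/4b +296.053ms=3/4b
14) 4144.737ms=21/2b +592.105ms=3/2b
Σ=12b of 12 (152bpm 3/8) — PASS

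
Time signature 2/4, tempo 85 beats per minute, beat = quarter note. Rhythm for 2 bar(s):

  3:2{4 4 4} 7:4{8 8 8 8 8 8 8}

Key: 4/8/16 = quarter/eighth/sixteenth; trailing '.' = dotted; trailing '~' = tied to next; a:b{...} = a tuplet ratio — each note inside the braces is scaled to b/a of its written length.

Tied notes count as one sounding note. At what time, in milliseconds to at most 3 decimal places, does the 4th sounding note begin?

1. 0.0ms @ 0 + 470.588ms (2/3)
2. 470.588ms @ 2/3 + 470.588ms (2/3)
3. 941.176ms @ 4/3 + 470.588ms (2/3)
4. 1411.765ms @ 2 + 201.681ms (2/7)
5. 1613.445ms @ 16/7 + 201.681ms (2/7)
6. 1815.126ms @ 18/7 + 201.681ms (2/7)
7. 2016.807ms @ 20/7 + 201.681ms (2/7)
8. 2218.487ms @ 22/7 + 201.681ms (2/7)
9. 2420.168ms @ 24/7 + 201.681ms (2/7)
10. 2621.849ms @ 26/7 + 201.681ms (2/7)

note 4 onset = 2b = 1411.765ms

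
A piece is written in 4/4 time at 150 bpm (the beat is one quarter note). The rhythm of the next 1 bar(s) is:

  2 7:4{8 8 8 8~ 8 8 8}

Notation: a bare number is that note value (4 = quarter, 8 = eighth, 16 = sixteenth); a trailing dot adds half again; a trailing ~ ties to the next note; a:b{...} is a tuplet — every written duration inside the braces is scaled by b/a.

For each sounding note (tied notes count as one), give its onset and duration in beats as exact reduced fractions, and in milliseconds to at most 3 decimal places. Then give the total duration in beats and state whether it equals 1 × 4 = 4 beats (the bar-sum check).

1) 0.0ms=0b +800.0ms=2b
2) 800.0ms=2b +114.286ms=2/7b
3) 914.286ms=16/7b +114.286ms=2/7b
4) 1028.571ms=18/7b +114.286ms=2/7b
5) 1142.857ms=20/7b +228.571ms=4/7b
6) 1371.429ms=24/7b +114.286ms=2/7b
7) 1485.714ms=26/7b +114.286ms=2/7b
Σ=4b of 4 (150bpm 4/4) — PASS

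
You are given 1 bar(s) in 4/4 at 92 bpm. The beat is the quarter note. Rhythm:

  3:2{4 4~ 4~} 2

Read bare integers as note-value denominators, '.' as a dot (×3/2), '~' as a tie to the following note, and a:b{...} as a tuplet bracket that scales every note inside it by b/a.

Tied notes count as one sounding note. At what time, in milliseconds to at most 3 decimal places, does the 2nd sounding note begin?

note 2 onset = 2/3b = 434.783ms

1. 0.0ms @ 0 + 434.783ms (2/3)
2. 434.783ms @ 2/3 + 2173.913ms (10/3)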